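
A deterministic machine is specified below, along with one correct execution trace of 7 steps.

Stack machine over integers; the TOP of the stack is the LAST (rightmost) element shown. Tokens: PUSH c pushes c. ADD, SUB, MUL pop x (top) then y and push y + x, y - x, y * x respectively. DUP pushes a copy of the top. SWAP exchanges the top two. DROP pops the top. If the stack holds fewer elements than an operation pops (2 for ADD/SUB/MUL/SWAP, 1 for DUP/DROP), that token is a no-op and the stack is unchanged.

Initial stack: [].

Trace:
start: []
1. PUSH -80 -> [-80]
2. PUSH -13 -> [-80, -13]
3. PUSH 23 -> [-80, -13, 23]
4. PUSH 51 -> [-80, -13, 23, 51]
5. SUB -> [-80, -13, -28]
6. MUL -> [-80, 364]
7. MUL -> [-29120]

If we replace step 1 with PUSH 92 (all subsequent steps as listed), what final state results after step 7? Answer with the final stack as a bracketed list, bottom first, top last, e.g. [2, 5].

(re-executing from step 1 with the substitution; state before step 1: [])
1. PUSH 92 -> [92]
2. PUSH -13 -> [92, -13]
3. PUSH 23 -> [92, -13, 23]
4. PUSH 51 -> [92, -13, 23, 51]
5. SUB -> [92, -13, -28]
6. MUL -> [92, 364]
7. MUL -> [33488]

[33488]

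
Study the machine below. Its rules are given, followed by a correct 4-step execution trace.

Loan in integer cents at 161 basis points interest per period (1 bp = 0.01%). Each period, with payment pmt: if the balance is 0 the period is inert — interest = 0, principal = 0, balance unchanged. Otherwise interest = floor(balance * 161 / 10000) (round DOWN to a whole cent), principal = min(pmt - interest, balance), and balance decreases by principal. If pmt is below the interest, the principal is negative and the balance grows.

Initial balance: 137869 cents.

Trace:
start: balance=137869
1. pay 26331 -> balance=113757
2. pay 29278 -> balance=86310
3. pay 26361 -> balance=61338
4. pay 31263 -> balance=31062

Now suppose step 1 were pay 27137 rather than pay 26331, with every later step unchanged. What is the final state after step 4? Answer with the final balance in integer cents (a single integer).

30217

(re-executing from step 1 with the substitution; state before step 1: balance=137869)
1. pay 27137 -> balance=112951
2. pay 29278 -> balance=85491
3. pay 26361 -> balance=60506
4. pay 31263 -> balance=30217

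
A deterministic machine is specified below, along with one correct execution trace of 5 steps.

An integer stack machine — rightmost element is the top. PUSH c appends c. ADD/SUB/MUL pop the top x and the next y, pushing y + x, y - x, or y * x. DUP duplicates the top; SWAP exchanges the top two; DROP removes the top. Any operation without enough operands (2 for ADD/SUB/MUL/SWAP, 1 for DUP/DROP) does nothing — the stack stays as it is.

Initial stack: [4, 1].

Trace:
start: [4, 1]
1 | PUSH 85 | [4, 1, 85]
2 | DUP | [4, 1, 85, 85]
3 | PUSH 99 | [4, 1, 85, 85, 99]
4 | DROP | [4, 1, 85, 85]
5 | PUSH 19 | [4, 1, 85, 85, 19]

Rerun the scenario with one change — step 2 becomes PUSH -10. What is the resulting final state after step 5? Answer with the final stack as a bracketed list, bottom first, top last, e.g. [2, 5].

[4, 1, 85, -10, 19]

(re-executing from step 2 with the substitution; state before step 2: [4, 1, 85])
2 | PUSH -10 | [4, 1, 85, -10]
3 | PUSH 99 | [4, 1, 85, -10, 99]
4 | DROP | [4, 1, 85, -10]
5 | PUSH 19 | [4, 1, 85, -10, 19]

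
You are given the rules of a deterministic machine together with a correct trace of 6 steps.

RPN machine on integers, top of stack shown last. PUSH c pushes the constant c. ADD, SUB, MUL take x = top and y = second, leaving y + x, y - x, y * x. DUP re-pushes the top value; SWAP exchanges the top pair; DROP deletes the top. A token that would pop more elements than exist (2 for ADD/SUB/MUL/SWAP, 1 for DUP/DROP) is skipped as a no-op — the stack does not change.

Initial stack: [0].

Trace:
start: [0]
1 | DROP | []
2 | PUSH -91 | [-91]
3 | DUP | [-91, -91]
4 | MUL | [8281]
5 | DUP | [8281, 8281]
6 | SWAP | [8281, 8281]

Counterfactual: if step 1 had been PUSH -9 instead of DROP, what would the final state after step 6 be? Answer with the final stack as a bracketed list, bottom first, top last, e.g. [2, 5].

[0, -9, 8281, 8281]

(re-executing from step 1 with the substitution; state before step 1: [0])
1 | PUSH -9 | [0, -9]
2 | PUSH -91 | [0, -9, -91]
3 | DUP | [0, -9, -91, -91]
4 | MUL | [0, -9, 8281]
5 | DUP | [0, -9, 8281, 8281]
6 | SWAP | [0, -9, 8281, 8281]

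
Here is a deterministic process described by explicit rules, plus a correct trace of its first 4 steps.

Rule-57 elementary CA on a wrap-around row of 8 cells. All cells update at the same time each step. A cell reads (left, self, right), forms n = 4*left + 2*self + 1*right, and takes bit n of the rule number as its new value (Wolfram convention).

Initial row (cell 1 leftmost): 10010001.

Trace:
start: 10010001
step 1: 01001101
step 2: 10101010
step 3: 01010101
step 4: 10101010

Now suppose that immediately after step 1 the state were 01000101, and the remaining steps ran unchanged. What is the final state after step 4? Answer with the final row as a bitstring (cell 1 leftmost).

state after step 1 := 01000101
step 2: 10110010
step 3: 01101001
step 4: 11010100

11010100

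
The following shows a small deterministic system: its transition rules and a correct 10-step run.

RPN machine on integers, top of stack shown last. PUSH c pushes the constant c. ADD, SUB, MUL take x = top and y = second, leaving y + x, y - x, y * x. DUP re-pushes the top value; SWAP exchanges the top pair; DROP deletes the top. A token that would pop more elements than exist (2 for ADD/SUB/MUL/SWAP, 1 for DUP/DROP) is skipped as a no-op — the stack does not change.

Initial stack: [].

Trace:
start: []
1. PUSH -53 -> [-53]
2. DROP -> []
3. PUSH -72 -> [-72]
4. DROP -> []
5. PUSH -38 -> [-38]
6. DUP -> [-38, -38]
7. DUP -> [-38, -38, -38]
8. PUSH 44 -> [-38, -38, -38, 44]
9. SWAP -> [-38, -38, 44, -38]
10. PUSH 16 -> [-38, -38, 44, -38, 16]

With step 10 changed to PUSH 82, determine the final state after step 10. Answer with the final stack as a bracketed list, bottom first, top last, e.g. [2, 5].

(re-executing from step 10 with the substitution; state before step 10: [-38, -38, 44, -38])
10. PUSH 82 -> [-38, -38, 44, -38, 82]

[-38, -38, 44, -38, 82]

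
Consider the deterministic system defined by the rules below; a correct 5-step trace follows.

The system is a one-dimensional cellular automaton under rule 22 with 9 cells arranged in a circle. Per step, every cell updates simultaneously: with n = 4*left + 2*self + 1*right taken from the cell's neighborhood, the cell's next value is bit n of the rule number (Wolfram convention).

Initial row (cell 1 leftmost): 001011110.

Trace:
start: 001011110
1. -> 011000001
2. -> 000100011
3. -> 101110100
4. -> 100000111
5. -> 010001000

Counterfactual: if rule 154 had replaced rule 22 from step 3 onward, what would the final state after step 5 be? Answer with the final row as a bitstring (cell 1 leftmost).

000001010

(re-executing steps 3..5 under rule 154; state before step 3: 000100011)
3. -> 101010110
4. -> 000000100
5. -> 000001010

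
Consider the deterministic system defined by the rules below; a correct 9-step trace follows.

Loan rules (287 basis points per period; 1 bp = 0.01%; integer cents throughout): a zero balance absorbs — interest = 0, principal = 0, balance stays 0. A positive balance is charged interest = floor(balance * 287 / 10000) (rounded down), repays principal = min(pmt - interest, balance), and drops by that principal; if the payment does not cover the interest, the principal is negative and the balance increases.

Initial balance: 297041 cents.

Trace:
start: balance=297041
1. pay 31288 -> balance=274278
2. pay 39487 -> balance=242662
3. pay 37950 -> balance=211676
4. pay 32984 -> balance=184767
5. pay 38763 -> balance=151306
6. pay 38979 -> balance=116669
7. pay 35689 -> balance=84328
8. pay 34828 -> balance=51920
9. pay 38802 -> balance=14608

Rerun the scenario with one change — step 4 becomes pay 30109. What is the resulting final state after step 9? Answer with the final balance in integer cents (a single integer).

(re-executing from step 4 with the substitution; state before step 4: balance=211676)
4. pay 30109 -> balance=187642
5. pay 38763 -> balance=154264
6. pay 38979 -> balance=119712
7. pay 35689 -> balance=87458
8. pay 34828 -> balance=55140
9. pay 38802 -> balance=17920

17920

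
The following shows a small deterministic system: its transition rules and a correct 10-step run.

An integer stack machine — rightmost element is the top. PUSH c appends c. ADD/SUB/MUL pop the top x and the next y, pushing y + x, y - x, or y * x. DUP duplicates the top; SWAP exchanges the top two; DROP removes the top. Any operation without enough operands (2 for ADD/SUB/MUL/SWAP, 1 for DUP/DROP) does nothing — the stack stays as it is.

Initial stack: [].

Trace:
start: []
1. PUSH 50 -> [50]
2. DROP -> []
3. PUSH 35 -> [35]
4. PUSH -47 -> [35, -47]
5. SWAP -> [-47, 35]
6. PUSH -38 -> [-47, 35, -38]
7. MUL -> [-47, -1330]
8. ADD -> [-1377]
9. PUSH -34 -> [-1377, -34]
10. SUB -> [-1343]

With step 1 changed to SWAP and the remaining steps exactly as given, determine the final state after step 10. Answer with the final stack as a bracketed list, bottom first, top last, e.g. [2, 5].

[-1343]

(re-executing from step 1 with the substitution; state before step 1: [])
1. SWAP -> []
2. DROP -> []
3. PUSH 35 -> [35]
4. PUSH -47 -> [35, -47]
5. SWAP -> [-47, 35]
6. PUSH -38 -> [-47, 35, -38]
7. MUL -> [-47, -1330]
8. ADD -> [-1377]
9. PUSH -34 -> [-1377, -34]
10. SUB -> [-1343]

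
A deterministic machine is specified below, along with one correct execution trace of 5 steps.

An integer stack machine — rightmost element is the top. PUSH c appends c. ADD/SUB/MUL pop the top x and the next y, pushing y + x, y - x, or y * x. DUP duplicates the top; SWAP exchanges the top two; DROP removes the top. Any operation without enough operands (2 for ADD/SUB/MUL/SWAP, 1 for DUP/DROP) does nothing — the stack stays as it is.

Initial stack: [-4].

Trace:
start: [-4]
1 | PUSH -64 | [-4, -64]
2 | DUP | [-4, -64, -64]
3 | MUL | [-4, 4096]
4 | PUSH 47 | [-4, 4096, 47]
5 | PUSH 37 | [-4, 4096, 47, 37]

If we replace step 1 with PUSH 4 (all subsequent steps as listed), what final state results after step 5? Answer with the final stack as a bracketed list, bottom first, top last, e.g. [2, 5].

(re-executing from step 1 with the substitution; state before step 1: [-4])
1 | PUSH 4 | [-4, 4]
2 | DUP | [-4, 4, 4]
3 | MUL | [-4, 16]
4 | PUSH 47 | [-4, 16, 47]
5 | PUSH 37 | [-4, 16, 47, 37]

[-4, 16, 47, 37]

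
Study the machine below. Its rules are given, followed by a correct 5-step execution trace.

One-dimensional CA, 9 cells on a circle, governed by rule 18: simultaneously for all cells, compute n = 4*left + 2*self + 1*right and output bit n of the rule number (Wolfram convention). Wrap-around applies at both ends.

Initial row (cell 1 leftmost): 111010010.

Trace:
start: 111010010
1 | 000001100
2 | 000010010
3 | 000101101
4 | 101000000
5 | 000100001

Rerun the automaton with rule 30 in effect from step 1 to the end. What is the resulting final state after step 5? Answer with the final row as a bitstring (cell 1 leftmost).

010001000

(re-executing steps 1..5 under rule 30; state before step 1: 111010010)
1 | 100011110
2 | 110110000
3 | 100101001
4 | 011101111
5 | 010001000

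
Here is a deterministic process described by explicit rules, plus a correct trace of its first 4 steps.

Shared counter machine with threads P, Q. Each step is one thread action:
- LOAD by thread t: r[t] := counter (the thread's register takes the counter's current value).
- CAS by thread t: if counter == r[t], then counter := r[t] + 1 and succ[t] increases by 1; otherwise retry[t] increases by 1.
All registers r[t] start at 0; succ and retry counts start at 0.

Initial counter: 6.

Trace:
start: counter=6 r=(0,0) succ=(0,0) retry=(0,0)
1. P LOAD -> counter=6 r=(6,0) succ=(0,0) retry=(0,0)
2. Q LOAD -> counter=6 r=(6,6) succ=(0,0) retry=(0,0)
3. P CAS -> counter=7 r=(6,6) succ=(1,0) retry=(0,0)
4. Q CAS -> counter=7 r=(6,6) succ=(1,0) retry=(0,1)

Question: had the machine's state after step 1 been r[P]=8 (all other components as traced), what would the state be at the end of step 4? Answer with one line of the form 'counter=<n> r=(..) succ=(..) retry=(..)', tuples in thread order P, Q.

state after step 1 := counter=6 r=(8,0) succ=(0,0) retry=(0,0)
2. Q LOAD -> counter=6 r=(8,6) succ=(0,0) retry=(0,0)
3. P CAS -> counter=6 r=(8,6) succ=(0,0) retry=(1,0)
4. Q CAS -> counter=7 r=(8,6) succ=(0,1) retry=(1,0)

counter=7 r=(8,6) succ=(0,1) retry=(1,0)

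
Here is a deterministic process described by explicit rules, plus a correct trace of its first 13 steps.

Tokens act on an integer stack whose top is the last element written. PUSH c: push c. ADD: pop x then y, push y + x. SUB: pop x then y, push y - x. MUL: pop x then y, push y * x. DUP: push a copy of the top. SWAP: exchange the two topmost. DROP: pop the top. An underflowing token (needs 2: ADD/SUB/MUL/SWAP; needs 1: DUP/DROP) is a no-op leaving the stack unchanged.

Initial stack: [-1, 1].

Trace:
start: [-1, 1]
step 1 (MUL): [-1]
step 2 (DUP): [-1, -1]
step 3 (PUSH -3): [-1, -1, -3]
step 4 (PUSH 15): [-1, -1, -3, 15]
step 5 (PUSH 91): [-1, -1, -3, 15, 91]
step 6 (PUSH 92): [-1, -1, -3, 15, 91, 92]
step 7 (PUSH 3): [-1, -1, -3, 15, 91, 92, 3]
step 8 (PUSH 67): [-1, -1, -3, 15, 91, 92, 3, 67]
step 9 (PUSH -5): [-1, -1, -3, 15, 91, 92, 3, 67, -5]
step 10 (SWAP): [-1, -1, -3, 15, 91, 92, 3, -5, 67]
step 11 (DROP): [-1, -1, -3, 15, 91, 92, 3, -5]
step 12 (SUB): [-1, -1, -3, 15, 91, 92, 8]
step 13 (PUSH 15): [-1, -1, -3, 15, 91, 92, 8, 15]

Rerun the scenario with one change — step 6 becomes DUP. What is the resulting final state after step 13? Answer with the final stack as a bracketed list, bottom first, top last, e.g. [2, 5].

(re-executing from step 6 with the substitution; state before step 6: [-1, -1, -3, 15, 91])
step 6 (DUP): [-1, -1, -3, 15, 91, 91]
step 7 (PUSH 3): [-1, -1, -3, 15, 91, 91, 3]
step 8 (PUSH 67): [-1, -1, -3, 15, 91, 91, 3, 67]
step 9 (PUSH -5): [-1, -1, -3, 15, 91, 91, 3, 67, -5]
step 10 (SWAP): [-1, -1, -3, 15, 91, 91, 3, -5, 67]
step 11 (DROP): [-1, -1, -3, 15, 91, 91, 3, -5]
step 12 (SUB): [-1, -1, -3, 15, 91, 91, 8]
step 13 (PUSH 15): [-1, -1, -3, 15, 91, 91, 8, 15]

[-1, -1, -3, 15, 91, 91, 8, 15]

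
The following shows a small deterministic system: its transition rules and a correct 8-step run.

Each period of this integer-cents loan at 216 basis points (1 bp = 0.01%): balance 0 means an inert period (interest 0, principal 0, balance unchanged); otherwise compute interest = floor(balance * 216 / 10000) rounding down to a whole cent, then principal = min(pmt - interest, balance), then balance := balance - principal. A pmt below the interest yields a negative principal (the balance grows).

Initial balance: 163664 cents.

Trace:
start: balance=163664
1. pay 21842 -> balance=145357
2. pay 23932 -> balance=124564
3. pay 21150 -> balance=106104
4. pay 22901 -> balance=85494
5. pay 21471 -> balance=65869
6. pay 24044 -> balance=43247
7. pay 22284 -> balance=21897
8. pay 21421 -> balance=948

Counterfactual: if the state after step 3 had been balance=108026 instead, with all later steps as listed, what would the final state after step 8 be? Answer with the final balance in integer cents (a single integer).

state after step 3 := balance=108026
4. pay 22901 -> balance=87458
5. pay 21471 -> balance=67876
6. pay 24044 -> balance=45298
7. pay 22284 -> balance=23992
8. pay 21421 -> balance=3089

3089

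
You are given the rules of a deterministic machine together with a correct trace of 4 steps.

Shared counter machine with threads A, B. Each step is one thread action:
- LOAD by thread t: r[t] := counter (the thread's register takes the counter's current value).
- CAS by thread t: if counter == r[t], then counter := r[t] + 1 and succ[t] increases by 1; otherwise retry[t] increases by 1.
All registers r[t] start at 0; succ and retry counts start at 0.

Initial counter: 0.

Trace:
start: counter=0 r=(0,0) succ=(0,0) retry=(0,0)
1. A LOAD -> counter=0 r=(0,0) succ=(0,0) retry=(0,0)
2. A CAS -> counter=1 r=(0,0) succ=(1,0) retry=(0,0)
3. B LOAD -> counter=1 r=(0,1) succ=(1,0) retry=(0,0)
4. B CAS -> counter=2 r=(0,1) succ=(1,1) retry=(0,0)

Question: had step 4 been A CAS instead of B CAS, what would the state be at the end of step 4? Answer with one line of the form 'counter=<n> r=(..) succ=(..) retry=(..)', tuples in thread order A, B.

counter=1 r=(0,1) succ=(1,0) retry=(1,0)

(re-executing from step 4 with the substitution; state before step 4: counter=1 r=(0,1) succ=(1,0) retry=(0,0))
4. A CAS -> counter=1 r=(0,1) succ=(1,0) retry=(1,0)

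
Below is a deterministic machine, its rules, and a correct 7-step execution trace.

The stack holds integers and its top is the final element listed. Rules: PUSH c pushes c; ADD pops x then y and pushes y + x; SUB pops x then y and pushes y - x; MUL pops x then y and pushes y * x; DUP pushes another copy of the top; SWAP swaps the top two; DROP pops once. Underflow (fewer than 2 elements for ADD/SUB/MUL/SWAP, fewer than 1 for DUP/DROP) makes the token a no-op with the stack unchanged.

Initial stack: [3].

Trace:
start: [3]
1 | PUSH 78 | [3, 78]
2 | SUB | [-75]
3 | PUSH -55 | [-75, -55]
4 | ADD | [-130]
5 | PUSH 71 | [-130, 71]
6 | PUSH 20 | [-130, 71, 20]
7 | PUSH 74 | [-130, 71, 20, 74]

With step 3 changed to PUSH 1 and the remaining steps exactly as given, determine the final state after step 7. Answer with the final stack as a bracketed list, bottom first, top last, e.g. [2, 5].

[-74, 71, 20, 74]

(re-executing from step 3 with the substitution; state before step 3: [-75])
3 | PUSH 1 | [-75, 1]
4 | ADD | [-74]
5 | PUSH 71 | [-74, 71]
6 | PUSH 20 | [-74, 71, 20]
7 | PUSH 74 | [-74, 71, 20, 74]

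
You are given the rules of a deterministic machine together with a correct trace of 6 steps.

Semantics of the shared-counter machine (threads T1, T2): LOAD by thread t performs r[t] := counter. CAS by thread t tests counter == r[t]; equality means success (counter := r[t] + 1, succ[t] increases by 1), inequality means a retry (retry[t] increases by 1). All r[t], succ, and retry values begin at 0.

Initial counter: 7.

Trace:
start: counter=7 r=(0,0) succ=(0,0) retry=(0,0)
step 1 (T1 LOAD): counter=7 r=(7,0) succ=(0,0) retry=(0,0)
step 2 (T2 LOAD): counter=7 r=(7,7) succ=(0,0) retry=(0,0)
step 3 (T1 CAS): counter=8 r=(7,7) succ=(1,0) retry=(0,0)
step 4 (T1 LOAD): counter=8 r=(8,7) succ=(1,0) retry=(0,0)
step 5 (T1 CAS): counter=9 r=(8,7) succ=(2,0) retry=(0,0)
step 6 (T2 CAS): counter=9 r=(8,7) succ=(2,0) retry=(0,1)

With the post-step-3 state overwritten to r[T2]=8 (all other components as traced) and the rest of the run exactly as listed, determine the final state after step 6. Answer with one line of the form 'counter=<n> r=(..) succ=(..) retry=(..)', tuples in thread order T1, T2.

counter=9 r=(8,8) succ=(2,0) retry=(0,1)

state after step 3 := counter=8 r=(7,8) succ=(1,0) retry=(0,0)
step 4 (T1 LOAD): counter=8 r=(8,8) succ=(1,0) retry=(0,0)
step 5 (T1 CAS): counter=9 r=(8,8) succ=(2,0) retry=(0,0)
step 6 (T2 CAS): counter=9 r=(8,8) succ=(2,0) retry=(0,1)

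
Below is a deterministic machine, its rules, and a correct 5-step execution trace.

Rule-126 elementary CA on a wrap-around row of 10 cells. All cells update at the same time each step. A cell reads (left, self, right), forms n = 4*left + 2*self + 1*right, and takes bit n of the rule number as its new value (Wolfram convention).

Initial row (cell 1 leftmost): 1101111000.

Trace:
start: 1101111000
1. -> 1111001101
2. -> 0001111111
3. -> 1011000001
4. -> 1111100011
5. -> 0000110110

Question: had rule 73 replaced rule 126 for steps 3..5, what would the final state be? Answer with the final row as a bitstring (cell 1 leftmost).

1111010101

(re-executing steps 3..5 under rule 73; state before step 3: 0001111111)
3. -> 0101000001
4. -> 0000011100
5. -> 1111010101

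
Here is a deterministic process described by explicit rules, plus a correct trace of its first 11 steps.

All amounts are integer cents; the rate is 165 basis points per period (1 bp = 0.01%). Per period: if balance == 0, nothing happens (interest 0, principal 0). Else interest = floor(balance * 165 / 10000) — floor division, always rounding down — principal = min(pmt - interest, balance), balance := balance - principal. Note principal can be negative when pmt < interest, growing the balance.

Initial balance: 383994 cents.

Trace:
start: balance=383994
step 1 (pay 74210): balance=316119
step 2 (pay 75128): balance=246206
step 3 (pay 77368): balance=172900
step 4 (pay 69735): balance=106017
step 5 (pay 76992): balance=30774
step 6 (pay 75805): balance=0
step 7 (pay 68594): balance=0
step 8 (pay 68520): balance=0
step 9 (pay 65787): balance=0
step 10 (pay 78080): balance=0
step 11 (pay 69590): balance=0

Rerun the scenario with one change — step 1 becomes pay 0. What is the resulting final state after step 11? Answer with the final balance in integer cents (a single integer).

(re-executing from step 1 with the substitution; state before step 1: balance=383994)
step 1 (pay 0): balance=390329
step 2 (pay 75128): balance=321641
step 3 (pay 77368): balance=249580
step 4 (pay 69735): balance=183963
step 5 (pay 76992): balance=110006
step 6 (pay 75805): balance=36016
step 7 (pay 68594): balance=0
step 8 (pay 68520): balance=0
step 9 (pay 65787): balance=0
step 10 (pay 78080): balance=0
step 11 (pay 69590): balance=0

0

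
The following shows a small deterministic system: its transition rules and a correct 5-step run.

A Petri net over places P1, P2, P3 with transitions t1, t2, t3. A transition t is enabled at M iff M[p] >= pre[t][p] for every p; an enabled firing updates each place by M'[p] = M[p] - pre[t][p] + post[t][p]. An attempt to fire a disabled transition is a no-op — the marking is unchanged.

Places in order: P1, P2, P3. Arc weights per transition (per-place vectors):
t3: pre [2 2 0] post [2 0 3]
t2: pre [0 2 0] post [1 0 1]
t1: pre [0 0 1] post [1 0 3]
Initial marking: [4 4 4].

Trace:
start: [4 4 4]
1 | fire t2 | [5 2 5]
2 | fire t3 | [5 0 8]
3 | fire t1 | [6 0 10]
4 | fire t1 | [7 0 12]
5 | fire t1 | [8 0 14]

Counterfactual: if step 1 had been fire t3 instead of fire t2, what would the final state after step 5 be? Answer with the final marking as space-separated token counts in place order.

(re-executing from step 1 with the substitution; state before step 1: [4 4 4])
1 | fire t3 | [4 2 7]
2 | fire t3 | [4 0 10]
3 | fire t1 | [5 0 12]
4 | fire t1 | [6 0 14]
5 | fire t1 | [7 0 16]

7 0 16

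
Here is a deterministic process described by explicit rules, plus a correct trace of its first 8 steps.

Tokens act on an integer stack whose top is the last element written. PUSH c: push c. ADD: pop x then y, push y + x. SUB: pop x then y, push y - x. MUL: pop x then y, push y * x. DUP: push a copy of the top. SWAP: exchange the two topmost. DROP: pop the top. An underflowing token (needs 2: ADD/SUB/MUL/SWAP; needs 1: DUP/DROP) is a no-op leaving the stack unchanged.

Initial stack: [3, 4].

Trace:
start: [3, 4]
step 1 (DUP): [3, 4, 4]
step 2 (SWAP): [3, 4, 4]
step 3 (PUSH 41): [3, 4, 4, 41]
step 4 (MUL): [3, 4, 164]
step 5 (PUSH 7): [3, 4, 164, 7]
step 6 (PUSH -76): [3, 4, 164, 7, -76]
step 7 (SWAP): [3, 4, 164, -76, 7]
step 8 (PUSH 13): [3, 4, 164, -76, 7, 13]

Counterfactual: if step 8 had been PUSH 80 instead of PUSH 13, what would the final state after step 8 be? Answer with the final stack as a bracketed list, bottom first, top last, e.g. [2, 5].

(re-executing from step 8 with the substitution; state before step 8: [3, 4, 164, -76, 7])
step 8 (PUSH 80): [3, 4, 164, -76, 7, 80]

[3, 4, 164, -76, 7, 80]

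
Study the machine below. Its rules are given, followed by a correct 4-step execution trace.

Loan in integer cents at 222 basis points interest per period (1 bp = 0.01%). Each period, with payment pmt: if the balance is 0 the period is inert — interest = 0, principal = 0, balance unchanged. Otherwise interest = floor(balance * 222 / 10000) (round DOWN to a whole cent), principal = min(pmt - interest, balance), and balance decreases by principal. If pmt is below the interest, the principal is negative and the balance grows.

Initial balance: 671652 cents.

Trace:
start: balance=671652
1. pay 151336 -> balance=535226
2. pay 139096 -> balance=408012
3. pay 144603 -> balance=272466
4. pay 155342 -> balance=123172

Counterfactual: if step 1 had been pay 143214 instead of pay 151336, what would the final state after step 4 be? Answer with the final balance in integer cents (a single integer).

131848

(re-executing from step 1 with the substitution; state before step 1: balance=671652)
1. pay 143214 -> balance=543348
2. pay 139096 -> balance=416314
3. pay 144603 -> balance=280953
4. pay 155342 -> balance=131848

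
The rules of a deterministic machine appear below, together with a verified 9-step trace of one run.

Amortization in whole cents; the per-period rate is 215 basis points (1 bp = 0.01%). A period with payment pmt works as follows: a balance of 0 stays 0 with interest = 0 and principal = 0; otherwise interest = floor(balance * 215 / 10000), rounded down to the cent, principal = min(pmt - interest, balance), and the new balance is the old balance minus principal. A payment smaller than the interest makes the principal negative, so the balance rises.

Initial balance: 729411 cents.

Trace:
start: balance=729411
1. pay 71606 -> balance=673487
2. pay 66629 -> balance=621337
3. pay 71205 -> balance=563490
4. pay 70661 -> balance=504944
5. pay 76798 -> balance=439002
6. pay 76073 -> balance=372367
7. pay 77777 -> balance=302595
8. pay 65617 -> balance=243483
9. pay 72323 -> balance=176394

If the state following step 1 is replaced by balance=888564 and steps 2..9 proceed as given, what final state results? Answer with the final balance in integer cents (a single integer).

state after step 1 := balance=888564
2. pay 66629 -> balance=841039
3. pay 71205 -> balance=787916
4. pay 70661 -> balance=734195
5. pay 76798 -> balance=673182
6. pay 76073 -> balance=611582
7. pay 77777 -> balance=546954
8. pay 65617 -> balance=493096
9. pay 72323 -> balance=431374

431374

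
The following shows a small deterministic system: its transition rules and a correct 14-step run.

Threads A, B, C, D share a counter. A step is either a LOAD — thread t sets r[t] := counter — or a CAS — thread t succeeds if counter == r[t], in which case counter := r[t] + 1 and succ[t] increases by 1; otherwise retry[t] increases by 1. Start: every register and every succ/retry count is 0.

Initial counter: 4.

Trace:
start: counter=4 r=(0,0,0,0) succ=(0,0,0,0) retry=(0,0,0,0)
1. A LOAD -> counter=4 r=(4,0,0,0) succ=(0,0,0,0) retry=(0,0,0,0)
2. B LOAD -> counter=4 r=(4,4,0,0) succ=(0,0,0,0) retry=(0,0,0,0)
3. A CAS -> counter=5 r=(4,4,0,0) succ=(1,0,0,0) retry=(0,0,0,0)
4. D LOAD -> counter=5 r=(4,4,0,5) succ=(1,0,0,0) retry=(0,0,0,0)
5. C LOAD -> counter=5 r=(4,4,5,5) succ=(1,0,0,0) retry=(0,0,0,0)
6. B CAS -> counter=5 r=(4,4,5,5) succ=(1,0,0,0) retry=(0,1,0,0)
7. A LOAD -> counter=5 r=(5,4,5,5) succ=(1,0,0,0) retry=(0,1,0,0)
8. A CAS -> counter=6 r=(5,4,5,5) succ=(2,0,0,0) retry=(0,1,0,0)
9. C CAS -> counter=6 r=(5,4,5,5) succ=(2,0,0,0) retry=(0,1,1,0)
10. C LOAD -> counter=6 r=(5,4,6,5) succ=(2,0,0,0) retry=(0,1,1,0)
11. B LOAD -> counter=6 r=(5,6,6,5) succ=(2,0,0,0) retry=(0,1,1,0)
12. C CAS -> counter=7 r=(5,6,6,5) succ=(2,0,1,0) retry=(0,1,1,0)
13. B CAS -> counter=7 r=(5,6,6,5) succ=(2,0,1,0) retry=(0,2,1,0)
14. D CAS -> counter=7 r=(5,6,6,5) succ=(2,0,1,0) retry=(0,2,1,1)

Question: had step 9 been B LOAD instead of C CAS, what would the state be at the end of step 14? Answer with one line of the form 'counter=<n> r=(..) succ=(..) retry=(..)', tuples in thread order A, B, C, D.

counter=7 r=(5,6,6,5) succ=(2,0,1,0) retry=(0,2,0,1)

(re-executing from step 9 with the substitution; state before step 9: counter=6 r=(5,4,5,5) succ=(2,0,0,0) retry=(0,1,0,0))
9. B LOAD -> counter=6 r=(5,6,5,5) succ=(2,0,0,0) retry=(0,1,0,0)
10. C LOAD -> counter=6 r=(5,6,6,5) succ=(2,0,0,0) retry=(0,1,0,0)
11. B LOAD -> counter=6 r=(5,6,6,5) succ=(2,0,0,0) retry=(0,1,0,0)
12. C CAS -> counter=7 r=(5,6,6,5) succ=(2,0,1,0) retry=(0,1,0,0)
13. B CAS -> counter=7 r=(5,6,6,5) succ=(2,0,1,0) retry=(0,2,0,0)
14. D CAS -> counter=7 r=(5,6,6,5) succ=(2,0,1,0) retry=(0,2,0,1)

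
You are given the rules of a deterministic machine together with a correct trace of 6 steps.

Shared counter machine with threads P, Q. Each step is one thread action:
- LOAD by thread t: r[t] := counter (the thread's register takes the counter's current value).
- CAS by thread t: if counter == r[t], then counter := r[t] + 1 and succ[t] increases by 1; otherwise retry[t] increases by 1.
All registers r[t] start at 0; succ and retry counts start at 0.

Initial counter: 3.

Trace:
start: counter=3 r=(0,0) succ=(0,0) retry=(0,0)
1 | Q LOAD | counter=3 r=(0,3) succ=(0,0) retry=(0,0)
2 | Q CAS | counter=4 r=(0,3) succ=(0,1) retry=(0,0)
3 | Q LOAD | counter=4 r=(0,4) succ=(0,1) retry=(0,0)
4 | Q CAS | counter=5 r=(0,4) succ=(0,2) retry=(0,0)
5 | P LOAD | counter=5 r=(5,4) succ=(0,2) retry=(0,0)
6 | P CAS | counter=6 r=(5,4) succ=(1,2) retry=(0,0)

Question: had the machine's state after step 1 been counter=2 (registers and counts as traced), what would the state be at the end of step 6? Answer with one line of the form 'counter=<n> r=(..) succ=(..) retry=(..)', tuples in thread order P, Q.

state after step 1 := counter=2 r=(0,3) succ=(0,0) retry=(0,0)
2 | Q CAS | counter=2 r=(0,3) succ=(0,0) retry=(0,1)
3 | Q LOAD | counter=2 r=(0,2) succ=(0,0) retry=(0,1)
4 | Q CAS | counter=3 r=(0,2) succ=(0,1) retry=(0,1)
5 | P LOAD | counter=3 r=(3,2) succ=(0,1) retry=(0,1)
6 | P CAS | counter=4 r=(3,2) succ=(1,1) retry=(0,1)

counter=4 r=(3,2) succ=(1,1) retry=(0,1)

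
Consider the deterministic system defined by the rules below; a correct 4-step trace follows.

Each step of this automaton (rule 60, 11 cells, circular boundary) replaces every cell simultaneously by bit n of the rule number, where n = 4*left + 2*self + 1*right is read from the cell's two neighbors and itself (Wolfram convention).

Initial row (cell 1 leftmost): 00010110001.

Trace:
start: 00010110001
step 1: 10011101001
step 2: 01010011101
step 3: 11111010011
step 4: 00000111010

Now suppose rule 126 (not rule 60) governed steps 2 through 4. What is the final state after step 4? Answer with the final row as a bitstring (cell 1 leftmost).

(re-executing steps 2..4 under rule 126; state before step 2: 10011101001)
step 2: 11110111111
step 3: 00011100000
step 4: 00110110000

00110110000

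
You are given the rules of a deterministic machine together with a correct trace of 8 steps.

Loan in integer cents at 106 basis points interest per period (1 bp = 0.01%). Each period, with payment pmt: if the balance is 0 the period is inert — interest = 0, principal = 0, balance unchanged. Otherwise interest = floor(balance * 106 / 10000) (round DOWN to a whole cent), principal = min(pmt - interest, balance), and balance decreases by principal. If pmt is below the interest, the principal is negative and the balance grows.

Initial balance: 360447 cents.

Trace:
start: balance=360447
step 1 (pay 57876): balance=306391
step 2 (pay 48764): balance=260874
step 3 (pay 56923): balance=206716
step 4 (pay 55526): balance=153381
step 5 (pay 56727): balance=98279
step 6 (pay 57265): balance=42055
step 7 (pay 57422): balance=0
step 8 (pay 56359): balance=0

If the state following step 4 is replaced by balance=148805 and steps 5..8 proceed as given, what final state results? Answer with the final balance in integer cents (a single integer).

state after step 4 := balance=148805
step 5 (pay 56727): balance=93655
step 6 (pay 57265): balance=37382
step 7 (pay 57422): balance=0
step 8 (pay 56359): balance=0

0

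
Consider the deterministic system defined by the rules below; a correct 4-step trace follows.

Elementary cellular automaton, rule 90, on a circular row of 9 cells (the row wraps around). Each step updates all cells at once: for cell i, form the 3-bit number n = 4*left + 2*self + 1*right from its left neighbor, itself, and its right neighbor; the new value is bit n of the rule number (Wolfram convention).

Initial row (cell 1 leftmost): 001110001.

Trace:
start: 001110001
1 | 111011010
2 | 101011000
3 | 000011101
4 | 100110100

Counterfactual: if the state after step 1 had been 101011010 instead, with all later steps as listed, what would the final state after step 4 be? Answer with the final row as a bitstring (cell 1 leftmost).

001100110

state after step 1 := 101011010
2 | 000011000
3 | 000111100
4 | 001100110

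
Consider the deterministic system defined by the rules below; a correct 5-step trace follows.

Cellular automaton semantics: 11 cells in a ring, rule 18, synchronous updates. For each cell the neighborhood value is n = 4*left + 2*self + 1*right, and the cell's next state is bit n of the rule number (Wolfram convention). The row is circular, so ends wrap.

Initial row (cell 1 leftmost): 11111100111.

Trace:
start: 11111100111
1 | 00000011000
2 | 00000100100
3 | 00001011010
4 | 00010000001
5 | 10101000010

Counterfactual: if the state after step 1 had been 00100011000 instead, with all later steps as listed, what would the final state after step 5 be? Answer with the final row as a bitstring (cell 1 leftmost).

10101010000

state after step 1 := 00100011000
2 | 01010100100
3 | 10000011010
4 | 01000100000
5 | 10101010000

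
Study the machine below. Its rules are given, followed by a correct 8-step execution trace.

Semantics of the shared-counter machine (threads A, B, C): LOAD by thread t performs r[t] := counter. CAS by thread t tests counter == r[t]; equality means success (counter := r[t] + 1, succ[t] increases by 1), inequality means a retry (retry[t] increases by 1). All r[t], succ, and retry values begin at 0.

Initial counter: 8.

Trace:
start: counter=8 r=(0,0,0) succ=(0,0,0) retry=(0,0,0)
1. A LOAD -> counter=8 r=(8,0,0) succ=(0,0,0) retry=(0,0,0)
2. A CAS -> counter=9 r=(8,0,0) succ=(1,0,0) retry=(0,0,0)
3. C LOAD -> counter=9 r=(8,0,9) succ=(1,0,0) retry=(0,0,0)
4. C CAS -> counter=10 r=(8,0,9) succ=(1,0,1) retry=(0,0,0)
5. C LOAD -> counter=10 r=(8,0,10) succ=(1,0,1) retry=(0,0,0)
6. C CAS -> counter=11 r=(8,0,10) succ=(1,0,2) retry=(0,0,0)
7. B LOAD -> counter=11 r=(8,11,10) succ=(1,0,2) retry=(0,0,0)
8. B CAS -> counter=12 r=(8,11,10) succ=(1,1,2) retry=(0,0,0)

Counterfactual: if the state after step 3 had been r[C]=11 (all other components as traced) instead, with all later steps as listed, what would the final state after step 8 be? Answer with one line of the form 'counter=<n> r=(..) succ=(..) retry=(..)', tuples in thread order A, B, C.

state after step 3 := counter=9 r=(8,0,11) succ=(1,0,0) retry=(0,0,0)
4. C CAS -> counter=9 r=(8,0,11) succ=(1,0,0) retry=(0,0,1)
5. C LOAD -> counter=9 r=(8,0,9) succ=(1,0,0) retry=(0,0,1)
6. C CAS -> counter=10 r=(8,0,9) succ=(1,0,1) retry=(0,0,1)
7. B LOAD -> counter=10 r=(8,10,9) succ=(1,0,1) retry=(0,0,1)
8. B CAS -> counter=11 r=(8,10,9) succ=(1,1,1) retry=(0,0,1)

counter=11 r=(8,10,9) succ=(1,1,1) retry=(0,0,1)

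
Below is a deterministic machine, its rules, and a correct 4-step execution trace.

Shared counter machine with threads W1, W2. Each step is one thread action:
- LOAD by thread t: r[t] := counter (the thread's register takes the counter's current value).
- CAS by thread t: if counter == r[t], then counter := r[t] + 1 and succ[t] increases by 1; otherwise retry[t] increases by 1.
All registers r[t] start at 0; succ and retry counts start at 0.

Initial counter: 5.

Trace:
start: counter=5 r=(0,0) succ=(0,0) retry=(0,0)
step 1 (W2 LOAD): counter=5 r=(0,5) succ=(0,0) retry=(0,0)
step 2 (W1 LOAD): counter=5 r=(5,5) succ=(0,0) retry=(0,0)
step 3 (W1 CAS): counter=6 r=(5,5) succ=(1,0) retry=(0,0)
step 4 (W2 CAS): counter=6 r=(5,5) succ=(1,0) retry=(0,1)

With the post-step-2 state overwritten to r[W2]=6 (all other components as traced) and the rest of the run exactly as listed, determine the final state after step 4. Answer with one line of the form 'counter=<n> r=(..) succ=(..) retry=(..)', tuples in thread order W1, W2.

counter=7 r=(5,6) succ=(1,1) retry=(0,0)

state after step 2 := counter=5 r=(5,6) succ=(0,0) retry=(0,0)
step 3 (W1 CAS): counter=6 r=(5,6) succ=(1,0) retry=(0,0)
step 4 (W2 CAS): counter=7 r=(5,6) succ=(1,1) retry=(0,0)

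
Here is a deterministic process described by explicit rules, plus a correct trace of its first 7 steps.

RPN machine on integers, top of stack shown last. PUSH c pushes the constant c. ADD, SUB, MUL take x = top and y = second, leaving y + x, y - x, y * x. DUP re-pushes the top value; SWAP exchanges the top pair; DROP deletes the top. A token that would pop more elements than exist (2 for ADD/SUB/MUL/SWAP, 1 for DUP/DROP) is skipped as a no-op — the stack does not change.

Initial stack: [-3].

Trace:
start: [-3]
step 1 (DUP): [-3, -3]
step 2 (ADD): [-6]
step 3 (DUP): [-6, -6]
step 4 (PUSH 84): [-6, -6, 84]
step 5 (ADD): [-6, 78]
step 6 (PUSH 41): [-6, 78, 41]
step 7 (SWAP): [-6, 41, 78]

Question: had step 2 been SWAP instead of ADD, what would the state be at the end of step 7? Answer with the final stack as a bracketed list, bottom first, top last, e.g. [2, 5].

(re-executing from step 2 with the substitution; state before step 2: [-3, -3])
step 2 (SWAP): [-3, -3]
step 3 (DUP): [-3, -3, -3]
step 4 (PUSH 84): [-3, -3, -3, 84]
step 5 (ADD): [-3, -3, 81]
step 6 (PUSH 41): [-3, -3, 81, 41]
step 7 (SWAP): [-3, -3, 41, 81]

[-3, -3, 41, 81]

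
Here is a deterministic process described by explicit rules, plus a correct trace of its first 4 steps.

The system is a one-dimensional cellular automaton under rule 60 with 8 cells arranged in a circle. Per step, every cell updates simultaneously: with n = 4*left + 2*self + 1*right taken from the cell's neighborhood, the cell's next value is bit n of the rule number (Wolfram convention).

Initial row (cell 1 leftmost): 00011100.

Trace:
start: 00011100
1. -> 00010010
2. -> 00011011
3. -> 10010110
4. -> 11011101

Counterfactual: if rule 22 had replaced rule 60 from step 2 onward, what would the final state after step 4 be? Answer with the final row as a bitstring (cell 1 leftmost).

(re-executing steps 2..4 under rule 22; state before step 2: 00010010)
2. -> 00111111
3. -> 11000000
4. -> 00100001

00100001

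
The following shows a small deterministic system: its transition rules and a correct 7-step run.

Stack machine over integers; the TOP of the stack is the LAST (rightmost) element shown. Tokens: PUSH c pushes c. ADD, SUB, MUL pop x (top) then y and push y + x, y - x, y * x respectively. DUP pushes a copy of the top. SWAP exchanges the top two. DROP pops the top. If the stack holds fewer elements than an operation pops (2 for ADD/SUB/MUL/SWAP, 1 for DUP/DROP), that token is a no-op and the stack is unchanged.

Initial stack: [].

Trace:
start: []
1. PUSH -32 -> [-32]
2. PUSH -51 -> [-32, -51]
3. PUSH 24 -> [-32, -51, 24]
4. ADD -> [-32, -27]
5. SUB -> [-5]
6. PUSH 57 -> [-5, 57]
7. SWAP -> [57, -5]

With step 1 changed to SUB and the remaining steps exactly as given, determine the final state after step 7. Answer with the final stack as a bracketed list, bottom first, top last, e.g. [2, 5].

[57, -27]

(re-executing from step 1 with the substitution; state before step 1: [])
1. SUB -> []
2. PUSH -51 -> [-51]
3. PUSH 24 -> [-51, 24]
4. ADD -> [-27]
5. SUB -> [-27]
6. PUSH 57 -> [-27, 57]
7. SWAP -> [57, -27]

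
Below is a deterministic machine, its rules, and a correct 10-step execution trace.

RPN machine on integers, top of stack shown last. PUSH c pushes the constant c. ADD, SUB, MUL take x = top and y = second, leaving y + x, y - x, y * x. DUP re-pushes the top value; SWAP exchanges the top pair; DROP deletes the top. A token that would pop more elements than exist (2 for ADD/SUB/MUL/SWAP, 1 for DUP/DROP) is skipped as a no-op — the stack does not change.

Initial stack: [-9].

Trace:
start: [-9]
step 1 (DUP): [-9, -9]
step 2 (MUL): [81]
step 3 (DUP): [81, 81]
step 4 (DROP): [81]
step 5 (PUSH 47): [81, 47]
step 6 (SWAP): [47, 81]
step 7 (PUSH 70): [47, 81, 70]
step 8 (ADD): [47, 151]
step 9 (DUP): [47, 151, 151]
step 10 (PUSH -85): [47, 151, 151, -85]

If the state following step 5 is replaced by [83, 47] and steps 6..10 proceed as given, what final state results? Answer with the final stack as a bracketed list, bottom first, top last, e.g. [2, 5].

[47, 153, 153, -85]

state after step 5 := [83, 47]
step 6 (SWAP): [47, 83]
step 7 (PUSH 70): [47, 83, 70]
step 8 (ADD): [47, 153]
step 9 (DUP): [47, 153, 153]
step 10 (PUSH -85): [47, 153, 153, -85]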